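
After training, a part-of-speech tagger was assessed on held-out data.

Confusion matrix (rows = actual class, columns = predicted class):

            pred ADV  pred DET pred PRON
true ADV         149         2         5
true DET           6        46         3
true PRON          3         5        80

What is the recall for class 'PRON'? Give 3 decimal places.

0.909

Treat 'PRON' as positive and all other classes as negative.
recall = TP/(TP+FN).
PRON: TP=80, FN=3+5=8 → 80/88 = 0.9091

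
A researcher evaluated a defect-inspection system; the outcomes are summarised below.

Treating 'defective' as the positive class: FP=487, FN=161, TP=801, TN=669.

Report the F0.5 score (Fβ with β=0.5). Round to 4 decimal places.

0.6551

Fβ = (1+β²)·TP / ((1+β²)·TP + β²·FN + FP), with β²=1/4
= 1.25·801 / (1.25·801 + 0.25·161 + 487) = 0.6551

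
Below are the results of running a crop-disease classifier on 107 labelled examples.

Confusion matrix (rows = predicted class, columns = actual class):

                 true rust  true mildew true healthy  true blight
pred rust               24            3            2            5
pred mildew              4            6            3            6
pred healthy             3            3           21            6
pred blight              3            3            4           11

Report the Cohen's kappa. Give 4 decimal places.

Observed agreement pₒ = trace/N = 62/107 = 0.57944
Expected agreement pₑ = Σ (rowᵢ·colᵢ)/N² = (34·34 + 15·19 + 30·33 + 28·21)/107² = 0.26369
κ = (pₒ − pₑ)/(1 − pₑ) = (0.57944 − 0.26369)/(1 − 0.26369) = 0.4288

0.4288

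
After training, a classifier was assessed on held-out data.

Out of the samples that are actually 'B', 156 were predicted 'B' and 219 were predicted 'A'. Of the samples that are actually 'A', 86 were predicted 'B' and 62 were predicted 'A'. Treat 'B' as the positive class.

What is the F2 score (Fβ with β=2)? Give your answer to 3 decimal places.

0.448

Fβ = (1+β²)·TP / ((1+β²)·TP + β²·FN + FP), with β²=4
= 5·156 / (5·156 + 4·219 + 86) = 0.448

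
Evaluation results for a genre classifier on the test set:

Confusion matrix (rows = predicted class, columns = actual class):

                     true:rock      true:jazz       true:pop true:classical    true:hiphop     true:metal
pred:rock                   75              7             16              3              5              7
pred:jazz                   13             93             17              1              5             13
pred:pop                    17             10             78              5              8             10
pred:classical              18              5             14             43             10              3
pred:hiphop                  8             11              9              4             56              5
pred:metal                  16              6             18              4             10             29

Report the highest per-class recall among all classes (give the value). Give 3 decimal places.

0.717

Per-class recall (TP/(TP+FN)):
  rock: TP=75, FN=13+17+18+8+16=72 → 75/147 = 0.5102
  jazz: TP=93, FN=7+10+5+11+6=39 → 93/132 = 0.7045
  pop: TP=78, FN=16+17+14+9+18=74 → 78/152 = 0.5132
  classical: TP=43, FN=3+1+5+4+4=17 → 43/60 = 0.7167
  hiphop: TP=56, FN=5+5+8+10+10=38 → 56/94 = 0.5957
  metal: TP=29, FN=7+13+10+3+5=38 → 29/67 = 0.4328
Highest is class 'classical' with recall = 0.717.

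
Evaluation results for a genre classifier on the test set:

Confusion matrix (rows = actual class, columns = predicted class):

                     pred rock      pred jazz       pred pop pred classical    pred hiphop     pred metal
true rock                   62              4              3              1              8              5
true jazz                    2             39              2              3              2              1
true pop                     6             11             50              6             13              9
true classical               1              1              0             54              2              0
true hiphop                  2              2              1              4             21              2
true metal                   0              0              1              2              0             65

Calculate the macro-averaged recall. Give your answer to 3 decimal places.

Per-class recall (TP/(TP+FN)):
  rock: TP=62, FN=4+3+1+8+5=21 → 62/83 = 0.7470
  jazz: TP=39, FN=2+2+3+2+1=10 → 39/49 = 0.7959
  pop: TP=50, FN=6+11+6+13+9=45 → 50/95 = 0.5263
  classical: TP=54, FN=1+1+0+2+0=4 → 54/58 = 0.9310
  hiphop: TP=21, FN=2+2+1+4+2=11 → 21/32 = 0.6563
  metal: TP=65, FN=0+0+1+2+0=3 → 65/68 = 0.9559
Macro-recall = mean = (0.7470 + 0.7959 + 0.5263 + 0.9310 + 0.6563 + 0.9559) / 6 = 0.769

0.769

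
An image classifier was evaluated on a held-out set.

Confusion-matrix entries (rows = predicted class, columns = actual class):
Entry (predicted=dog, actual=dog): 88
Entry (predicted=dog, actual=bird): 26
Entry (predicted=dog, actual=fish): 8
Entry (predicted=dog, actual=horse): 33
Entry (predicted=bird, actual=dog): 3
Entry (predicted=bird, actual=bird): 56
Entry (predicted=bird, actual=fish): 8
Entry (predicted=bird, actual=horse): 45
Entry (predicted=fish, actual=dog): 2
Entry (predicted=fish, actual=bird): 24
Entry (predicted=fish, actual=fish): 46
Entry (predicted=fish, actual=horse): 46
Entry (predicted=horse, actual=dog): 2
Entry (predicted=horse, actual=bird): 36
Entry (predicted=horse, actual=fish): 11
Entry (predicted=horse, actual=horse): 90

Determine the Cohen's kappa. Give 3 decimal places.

Observed agreement pₒ = trace/N = 280/524 = 0.5344
Expected agreement pₑ = Σ (rowᵢ·colᵢ)/N² = (95·155 + 142·112 + 73·118 + 214·139)/524² = 0.2513
κ = (pₒ − pₑ)/(1 − pₑ) = (0.5344 − 0.2513)/(1 − 0.2513) = 0.378

0.378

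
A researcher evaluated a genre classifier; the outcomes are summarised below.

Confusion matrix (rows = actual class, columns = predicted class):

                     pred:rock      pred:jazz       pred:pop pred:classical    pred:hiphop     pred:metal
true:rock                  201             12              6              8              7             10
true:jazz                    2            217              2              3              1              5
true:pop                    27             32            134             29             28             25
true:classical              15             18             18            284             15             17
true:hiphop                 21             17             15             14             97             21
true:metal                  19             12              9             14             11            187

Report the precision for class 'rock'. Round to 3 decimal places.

Take TP from the diagonal, FP from the rest of the 'rock' prediction marginal, FN from the rest of the 'rock' actual marginal.
precision = TP/(TP+FP).
rock: TP=201, FP=2+27+15+21+19=84 → 201/285 = 0.7053

0.705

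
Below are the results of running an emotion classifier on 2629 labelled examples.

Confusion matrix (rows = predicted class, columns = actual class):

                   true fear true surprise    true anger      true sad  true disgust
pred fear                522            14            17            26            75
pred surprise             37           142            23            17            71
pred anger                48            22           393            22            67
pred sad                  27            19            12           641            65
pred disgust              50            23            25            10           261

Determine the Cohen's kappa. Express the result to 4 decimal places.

0.6735

Observed agreement pₒ = trace/N = 1959/2629 = 0.74515
Expected agreement pₑ = Σ (rowᵢ·colᵢ)/N² = (684·654 + 220·290 + 470·552 + 716·764 + 539·369)/2629² = 0.21941
κ = (pₒ − pₑ)/(1 − pₑ) = (0.74515 − 0.21941)/(1 − 0.21941) = 0.6735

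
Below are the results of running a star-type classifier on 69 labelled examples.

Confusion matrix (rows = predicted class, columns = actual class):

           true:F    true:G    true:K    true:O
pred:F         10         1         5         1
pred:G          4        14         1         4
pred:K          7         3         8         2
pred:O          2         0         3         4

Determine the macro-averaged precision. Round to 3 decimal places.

0.510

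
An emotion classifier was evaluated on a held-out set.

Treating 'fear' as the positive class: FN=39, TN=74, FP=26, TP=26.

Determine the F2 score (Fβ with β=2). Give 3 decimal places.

0.417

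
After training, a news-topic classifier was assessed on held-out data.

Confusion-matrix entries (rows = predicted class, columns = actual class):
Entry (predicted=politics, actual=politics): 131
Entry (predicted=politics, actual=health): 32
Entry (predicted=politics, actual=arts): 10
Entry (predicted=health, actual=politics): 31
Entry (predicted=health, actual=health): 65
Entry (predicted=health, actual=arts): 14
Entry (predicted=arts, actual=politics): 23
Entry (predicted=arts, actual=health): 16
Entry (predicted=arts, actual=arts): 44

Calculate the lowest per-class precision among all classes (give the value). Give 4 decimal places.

0.5301

Per-class precision (TP/(TP+FP)):
  politics: TP=131, FP=32+10=42 → 131/173 = 0.75723
  health: TP=65, FP=31+14=45 → 65/110 = 0.59091
  arts: TP=44, FP=23+16=39 → 44/83 = 0.53012
Lowest is class 'arts' with precision = 0.5301.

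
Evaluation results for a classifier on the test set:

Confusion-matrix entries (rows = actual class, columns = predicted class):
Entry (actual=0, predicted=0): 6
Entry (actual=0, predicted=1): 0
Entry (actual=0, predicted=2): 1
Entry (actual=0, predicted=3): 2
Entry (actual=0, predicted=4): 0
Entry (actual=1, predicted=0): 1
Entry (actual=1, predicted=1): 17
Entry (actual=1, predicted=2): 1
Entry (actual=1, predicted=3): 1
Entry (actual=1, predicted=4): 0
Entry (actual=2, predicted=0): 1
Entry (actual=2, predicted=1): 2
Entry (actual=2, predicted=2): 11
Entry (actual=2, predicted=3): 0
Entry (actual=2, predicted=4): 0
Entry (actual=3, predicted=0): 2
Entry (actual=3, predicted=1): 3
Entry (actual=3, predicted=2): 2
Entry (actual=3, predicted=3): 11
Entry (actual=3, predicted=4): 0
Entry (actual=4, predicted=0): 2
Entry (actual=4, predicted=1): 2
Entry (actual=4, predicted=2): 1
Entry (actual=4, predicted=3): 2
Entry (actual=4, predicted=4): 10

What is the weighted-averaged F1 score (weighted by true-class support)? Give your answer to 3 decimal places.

0.706

Per-class F1 score (2·TP/(2·TP+FP+FN)):
  0: TP=6, FP=1+1+2+2=6, FN=0+1+2+0=3 → 12/21 = 0.5714
  1: TP=17, FP=0+2+3+2=7, FN=1+1+1+0=3 → 34/44 = 0.7727
  2: TP=11, FP=1+1+2+1=5, FN=1+2+0+0=3 → 22/30 = 0.7333
  3: TP=11, FP=2+1+0+2=5, FN=2+3+2+0=7 → 22/34 = 0.6471
  4: TP=10, FP=0+0+0+0=0, FN=2+2+1+2=7 → 20/27 = 0.7407
Weighted-F1 score = Σ (supportᵢ/N)·F1 scoreᵢ with N=78: (9/78)·0.5714 + (20/78)·0.7727 + (14/78)·0.7333 + (18/78)·0.6471 + (17/78)·0.7407 = 0.706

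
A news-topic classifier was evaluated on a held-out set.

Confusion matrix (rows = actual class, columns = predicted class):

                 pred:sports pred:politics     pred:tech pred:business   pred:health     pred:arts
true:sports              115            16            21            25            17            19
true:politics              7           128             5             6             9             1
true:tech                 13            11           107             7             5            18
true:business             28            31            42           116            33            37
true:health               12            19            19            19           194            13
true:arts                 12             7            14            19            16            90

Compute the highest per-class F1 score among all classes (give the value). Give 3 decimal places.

0.705

Per-class F1 score (2·TP/(2·TP+FP+FN)):
  sports: TP=115, FP=7+13+28+12+12=72, FN=16+21+25+17+19=98 → 230/400 = 0.5750
  politics: TP=128, FP=16+11+31+19+7=84, FN=7+5+6+9+1=28 → 256/368 = 0.6957
  tech: TP=107, FP=21+5+42+19+14=101, FN=13+11+7+5+18=54 → 214/369 = 0.5799
  business: TP=116, FP=25+6+7+19+19=76, FN=28+31+42+33+37=171 → 232/479 = 0.4843
  health: TP=194, FP=17+9+5+33+16=80, FN=12+19+19+19+13=82 → 388/550 = 0.7055
  arts: TP=90, FP=19+1+18+37+13=88, FN=12+7+14+19+16=68 → 180/336 = 0.5357
Highest is class 'health' with F1 score = 0.705.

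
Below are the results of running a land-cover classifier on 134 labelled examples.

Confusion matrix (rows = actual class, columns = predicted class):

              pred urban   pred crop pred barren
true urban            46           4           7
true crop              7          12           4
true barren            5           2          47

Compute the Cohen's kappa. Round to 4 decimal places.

0.6500

Observed agreement pₒ = trace/N = 105/134 = 0.78358
Expected agreement pₑ = Σ (rowᵢ·colᵢ)/N² = (57·58 + 23·18 + 54·58)/134² = 0.38160
κ = (pₒ − pₑ)/(1 − pₑ) = (0.78358 − 0.38160)/(1 − 0.38160) = 0.6500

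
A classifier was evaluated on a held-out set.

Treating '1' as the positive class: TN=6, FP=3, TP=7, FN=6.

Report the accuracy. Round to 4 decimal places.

0.5909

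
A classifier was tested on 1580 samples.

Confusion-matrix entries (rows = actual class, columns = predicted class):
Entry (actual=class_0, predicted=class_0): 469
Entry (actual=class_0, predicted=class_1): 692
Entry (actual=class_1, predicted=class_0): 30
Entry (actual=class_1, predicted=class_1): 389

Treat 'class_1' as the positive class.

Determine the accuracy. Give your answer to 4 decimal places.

0.5430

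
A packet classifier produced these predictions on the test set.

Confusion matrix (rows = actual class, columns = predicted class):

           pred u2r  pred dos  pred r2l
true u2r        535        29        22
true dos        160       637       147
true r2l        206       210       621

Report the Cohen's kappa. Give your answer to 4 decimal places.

Observed agreement pₒ = trace/N = 1793/2567 = 0.69848
Expected agreement pₑ = Σ (rowᵢ·colᵢ)/N² = (586·901 + 944·876 + 1037·790)/2567² = 0.32994
κ = (pₒ − pₑ)/(1 − pₑ) = (0.69848 − 0.32994)/(1 − 0.32994) = 0.5500

0.5500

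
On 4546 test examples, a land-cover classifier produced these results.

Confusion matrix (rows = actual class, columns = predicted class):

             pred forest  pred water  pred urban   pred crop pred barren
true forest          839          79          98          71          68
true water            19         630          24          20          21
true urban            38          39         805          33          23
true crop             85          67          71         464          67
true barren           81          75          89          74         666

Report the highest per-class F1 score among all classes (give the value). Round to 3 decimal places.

0.795

Per-class F1 score (2·TP/(2·TP+FP+FN)):
  forest: TP=839, FP=19+38+85+81=223, FN=79+98+71+68=316 → 1678/2217 = 0.7569
  water: TP=630, FP=79+39+67+75=260, FN=19+24+20+21=84 → 1260/1604 = 0.7855
  urban: TP=805, FP=98+24+71+89=282, FN=38+39+33+23=133 → 1610/2025 = 0.7951
  crop: TP=464, FP=71+20+33+74=198, FN=85+67+71+67=290 → 928/1416 = 0.6554
  barren: TP=666, FP=68+21+23+67=179, FN=81+75+89+74=319 → 1332/1830 = 0.7279
Highest is class 'urban' with F1 score = 0.795.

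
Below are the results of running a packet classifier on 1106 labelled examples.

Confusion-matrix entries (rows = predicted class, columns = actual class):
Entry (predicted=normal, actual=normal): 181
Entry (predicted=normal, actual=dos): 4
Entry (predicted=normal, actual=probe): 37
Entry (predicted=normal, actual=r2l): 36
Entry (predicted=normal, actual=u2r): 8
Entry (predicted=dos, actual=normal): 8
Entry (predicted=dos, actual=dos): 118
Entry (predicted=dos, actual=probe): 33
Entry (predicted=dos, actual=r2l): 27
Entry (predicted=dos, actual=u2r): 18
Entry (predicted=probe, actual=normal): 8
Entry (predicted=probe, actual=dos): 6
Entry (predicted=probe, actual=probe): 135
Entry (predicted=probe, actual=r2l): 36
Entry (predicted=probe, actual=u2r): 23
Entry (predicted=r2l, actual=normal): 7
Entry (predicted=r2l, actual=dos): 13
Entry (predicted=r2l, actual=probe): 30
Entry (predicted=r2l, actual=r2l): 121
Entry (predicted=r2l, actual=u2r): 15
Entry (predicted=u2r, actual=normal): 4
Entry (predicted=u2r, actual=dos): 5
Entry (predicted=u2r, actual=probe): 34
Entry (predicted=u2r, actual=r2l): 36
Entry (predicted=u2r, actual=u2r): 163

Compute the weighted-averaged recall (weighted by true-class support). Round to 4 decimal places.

0.6492

Per-class recall (TP/(TP+FN)):
  normal: TP=181, FN=8+8+7+4=27 → 181/208 = 0.87019
  dos: TP=118, FN=4+6+13+5=28 → 118/146 = 0.80822
  probe: TP=135, FN=37+33+30+34=134 → 135/269 = 0.50186
  r2l: TP=121, FN=36+27+36+36=135 → 121/256 = 0.47266
  u2r: TP=163, FN=8+18+23+15=64 → 163/227 = 0.71806
Weighted-recall = Σ (supportᵢ/N)·recallᵢ with N=1106: (208/1106)·0.87019 + (146/1106)·0.80822 + (269/1106)·0.50186 + (256/1106)·0.47266 + (227/1106)·0.71806 = 0.6492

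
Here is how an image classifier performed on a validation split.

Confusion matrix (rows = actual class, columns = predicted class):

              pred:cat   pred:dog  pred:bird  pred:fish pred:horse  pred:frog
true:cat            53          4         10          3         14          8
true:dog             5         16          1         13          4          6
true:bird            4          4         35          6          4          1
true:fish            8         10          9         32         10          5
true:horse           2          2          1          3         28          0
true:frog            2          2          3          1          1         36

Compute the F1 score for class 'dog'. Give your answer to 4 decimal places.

F1 score = 2·TP/(2·TP+FP+FN).
dog: TP=16, FP=4+4+10+2+2=22, FN=5+1+13+4+6=29 → 32/83 = 0.38554

0.3855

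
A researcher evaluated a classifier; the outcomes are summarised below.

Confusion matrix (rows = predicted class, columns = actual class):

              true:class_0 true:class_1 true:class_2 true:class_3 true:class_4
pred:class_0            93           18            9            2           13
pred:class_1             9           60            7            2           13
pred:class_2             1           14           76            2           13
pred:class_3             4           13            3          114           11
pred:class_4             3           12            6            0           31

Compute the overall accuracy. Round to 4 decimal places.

Accuracy = trace / total = (93+60+76+114+31=374) / 529 = 374/529 = 0.7070

0.7070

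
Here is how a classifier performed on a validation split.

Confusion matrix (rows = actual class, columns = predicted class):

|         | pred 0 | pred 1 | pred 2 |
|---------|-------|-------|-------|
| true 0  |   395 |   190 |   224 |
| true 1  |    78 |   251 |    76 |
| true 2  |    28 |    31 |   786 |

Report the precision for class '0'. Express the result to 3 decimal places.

Take TP from the diagonal, FP from the rest of the '0' prediction marginal, FN from the rest of the '0' actual marginal.
precision = TP/(TP+FP).
0: TP=395, FP=78+28=106 → 395/501 = 0.7884

0.788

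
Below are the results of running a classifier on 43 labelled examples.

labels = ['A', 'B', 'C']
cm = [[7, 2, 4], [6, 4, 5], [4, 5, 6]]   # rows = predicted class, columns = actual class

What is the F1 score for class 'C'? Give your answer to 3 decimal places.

Take TP from the diagonal, FP from the rest of the 'C' prediction marginal, FN from the rest of the 'C' actual marginal.
F1 score = 2·TP/(2·TP+FP+FN).
C: TP=6, FP=4+5=9, FN=4+5=9 → 12/30 = 0.4000

0.400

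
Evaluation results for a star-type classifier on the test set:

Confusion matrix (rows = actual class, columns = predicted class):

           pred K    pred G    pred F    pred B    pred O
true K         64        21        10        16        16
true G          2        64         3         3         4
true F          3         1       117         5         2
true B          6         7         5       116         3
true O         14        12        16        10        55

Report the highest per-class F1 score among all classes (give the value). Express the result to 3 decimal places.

0.839

Per-class F1 score (2·TP/(2·TP+FP+FN)):
  K: TP=64, FP=2+3+6+14=25, FN=21+10+16+16=63 → 128/216 = 0.5926
  G: TP=64, FP=21+1+7+12=41, FN=2+3+3+4=12 → 128/181 = 0.7072
  F: TP=117, FP=10+3+5+16=34, FN=3+1+5+2=11 → 234/279 = 0.8387
  B: TP=116, FP=16+3+5+10=34, FN=6+7+5+3=21 → 232/287 = 0.8084
  O: TP=55, FP=16+4+2+3=25, FN=14+12+16+10=52 → 110/187 = 0.5882
Highest is class 'F' with F1 score = 0.839.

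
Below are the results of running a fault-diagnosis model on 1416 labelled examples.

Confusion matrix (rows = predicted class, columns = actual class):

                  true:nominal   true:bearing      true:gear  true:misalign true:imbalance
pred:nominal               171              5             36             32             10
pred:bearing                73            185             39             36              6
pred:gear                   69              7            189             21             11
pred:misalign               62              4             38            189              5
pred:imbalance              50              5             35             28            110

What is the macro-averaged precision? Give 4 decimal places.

Per-class precision (TP/(TP+FP)):
  nominal: TP=171, FP=5+36+32+10=83 → 171/254 = 0.67323
  bearing: TP=185, FP=73+39+36+6=154 → 185/339 = 0.54572
  gear: TP=189, FP=69+7+21+11=108 → 189/297 = 0.63636
  misalign: TP=189, FP=62+4+38+5=109 → 189/298 = 0.63423
  imbalance: TP=110, FP=50+5+35+28=118 → 110/228 = 0.48246
Macro-precision = mean = (0.67323 + 0.54572 + 0.63636 + 0.63423 + 0.48246) / 5 = 0.5944

0.5944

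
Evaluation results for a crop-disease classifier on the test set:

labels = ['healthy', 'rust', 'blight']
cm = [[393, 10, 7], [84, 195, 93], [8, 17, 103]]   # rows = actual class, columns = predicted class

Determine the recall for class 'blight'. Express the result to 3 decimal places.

0.805

Treat 'blight' as positive and all other classes as negative.
recall = TP/(TP+FN).
blight: TP=103, FN=8+17=25 → 103/128 = 0.8047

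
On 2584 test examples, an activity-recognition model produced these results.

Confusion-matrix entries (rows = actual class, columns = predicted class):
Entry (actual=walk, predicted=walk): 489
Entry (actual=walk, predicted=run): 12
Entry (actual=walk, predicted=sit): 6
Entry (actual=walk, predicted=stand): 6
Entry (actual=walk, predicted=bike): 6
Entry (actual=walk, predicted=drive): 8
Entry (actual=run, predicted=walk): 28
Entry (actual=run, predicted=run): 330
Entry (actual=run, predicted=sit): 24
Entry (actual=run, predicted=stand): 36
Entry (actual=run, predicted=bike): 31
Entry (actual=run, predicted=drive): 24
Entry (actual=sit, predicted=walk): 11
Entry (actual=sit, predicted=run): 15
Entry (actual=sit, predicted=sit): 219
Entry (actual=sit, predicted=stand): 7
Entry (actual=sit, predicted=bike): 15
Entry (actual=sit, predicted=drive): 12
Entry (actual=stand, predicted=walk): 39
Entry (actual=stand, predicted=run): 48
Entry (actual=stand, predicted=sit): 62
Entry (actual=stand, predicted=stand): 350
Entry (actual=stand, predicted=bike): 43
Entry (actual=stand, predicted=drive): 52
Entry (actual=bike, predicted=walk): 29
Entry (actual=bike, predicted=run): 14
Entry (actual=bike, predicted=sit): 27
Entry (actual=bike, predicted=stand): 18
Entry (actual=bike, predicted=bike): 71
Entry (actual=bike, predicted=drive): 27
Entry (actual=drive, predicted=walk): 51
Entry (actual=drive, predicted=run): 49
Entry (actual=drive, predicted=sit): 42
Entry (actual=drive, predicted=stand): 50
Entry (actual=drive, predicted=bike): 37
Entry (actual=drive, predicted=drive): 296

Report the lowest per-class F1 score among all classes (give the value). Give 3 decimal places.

0.365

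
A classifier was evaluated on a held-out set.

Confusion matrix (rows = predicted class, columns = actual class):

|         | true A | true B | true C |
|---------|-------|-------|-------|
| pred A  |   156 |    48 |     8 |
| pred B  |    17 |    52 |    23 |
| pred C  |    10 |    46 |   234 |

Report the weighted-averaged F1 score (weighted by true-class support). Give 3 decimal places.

Per-class F1 score (2·TP/(2·TP+FP+FN)):
  A: TP=156, FP=48+8=56, FN=17+10=27 → 312/395 = 0.7899
  B: TP=52, FP=17+23=40, FN=48+46=94 → 104/238 = 0.4370
  C: TP=234, FP=10+46=56, FN=8+23=31 → 468/555 = 0.8432
Weighted-F1 score = Σ (supportᵢ/N)·F1 scoreᵢ with N=594: (183/594)·0.7899 + (146/594)·0.4370 + (265/594)·0.8432 = 0.727

0.727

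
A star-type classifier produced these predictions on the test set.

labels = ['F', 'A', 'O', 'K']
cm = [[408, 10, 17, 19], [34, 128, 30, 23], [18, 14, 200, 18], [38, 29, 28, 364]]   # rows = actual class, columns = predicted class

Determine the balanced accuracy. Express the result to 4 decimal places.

Balanced accuracy = mean of per-class recall.
  F: recall = 408/454 = 0.89868
  A: recall = 128/215 = 0.59535
  O: recall = 200/250 = 0.80000
  K: recall = 364/459 = 0.79303
Mean = (0.89868 + 0.59535 + 0.80000 + 0.79303) / 4 = 0.7718

0.7718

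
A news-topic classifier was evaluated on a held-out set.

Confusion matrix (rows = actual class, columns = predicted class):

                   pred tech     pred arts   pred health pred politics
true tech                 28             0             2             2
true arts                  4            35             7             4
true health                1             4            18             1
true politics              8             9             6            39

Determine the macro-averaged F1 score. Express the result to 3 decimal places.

Per-class F1 score (2·TP/(2·TP+FP+FN)):
  tech: TP=28, FP=4+1+8=13, FN=0+2+2=4 → 56/73 = 0.7671
  arts: TP=35, FP=0+4+9=13, FN=4+7+4=15 → 70/98 = 0.7143
  health: TP=18, FP=2+7+6=15, FN=1+4+1=6 → 36/57 = 0.6316
  politics: TP=39, FP=2+4+1=7, FN=8+9+6=23 → 78/108 = 0.7222
Macro-F1 score = mean = (0.7671 + 0.7143 + 0.6316 + 0.7222) / 4 = 0.709

0.709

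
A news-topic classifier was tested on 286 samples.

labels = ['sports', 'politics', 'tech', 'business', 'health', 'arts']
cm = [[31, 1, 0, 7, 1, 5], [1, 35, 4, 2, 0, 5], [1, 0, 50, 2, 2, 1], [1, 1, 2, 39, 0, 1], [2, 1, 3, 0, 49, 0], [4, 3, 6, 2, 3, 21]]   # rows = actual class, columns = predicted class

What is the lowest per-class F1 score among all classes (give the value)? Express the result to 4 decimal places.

0.5833

Per-class F1 score (2·TP/(2·TP+FP+FN)):
  sports: TP=31, FP=1+1+1+2+4=9, FN=1+0+7+1+5=14 → 62/85 = 0.72941
  politics: TP=35, FP=1+0+1+1+3=6, FN=1+4+2+0+5=12 → 70/88 = 0.79545
  tech: TP=50, FP=0+4+2+3+6=15, FN=1+0+2+2+1=6 → 100/121 = 0.82645
  business: TP=39, FP=7+2+2+0+2=13, FN=1+1+2+0+1=5 → 78/96 = 0.81250
  health: TP=49, FP=1+0+2+0+3=6, FN=2+1+3+0+0=6 → 98/110 = 0.89091
  arts: TP=21, FP=5+5+1+1+0=12, FN=4+3+6+2+3=18 → 42/72 = 0.58333
Lowest is class 'arts' with F1 score = 0.5833.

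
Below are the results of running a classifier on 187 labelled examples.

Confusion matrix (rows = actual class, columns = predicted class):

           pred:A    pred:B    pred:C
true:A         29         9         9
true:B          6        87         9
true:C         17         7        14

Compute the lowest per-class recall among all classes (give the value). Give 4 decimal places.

0.3684

Per-class recall (TP/(TP+FN)):
  A: TP=29, FN=9+9=18 → 29/47 = 0.61702
  B: TP=87, FN=6+9=15 → 87/102 = 0.85294
  C: TP=14, FN=17+7=24 → 14/38 = 0.36842
Lowest is class 'C' with recall = 0.3684.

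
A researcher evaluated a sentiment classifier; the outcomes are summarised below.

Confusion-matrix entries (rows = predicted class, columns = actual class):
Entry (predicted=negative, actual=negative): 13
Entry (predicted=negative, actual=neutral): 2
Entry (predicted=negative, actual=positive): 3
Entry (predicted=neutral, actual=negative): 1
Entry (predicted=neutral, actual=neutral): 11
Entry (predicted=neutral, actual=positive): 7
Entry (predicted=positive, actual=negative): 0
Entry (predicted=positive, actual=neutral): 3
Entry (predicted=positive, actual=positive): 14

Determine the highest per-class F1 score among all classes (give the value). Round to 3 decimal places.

Per-class F1 score (2·TP/(2·TP+FP+FN)):
  negative: TP=13, FP=2+3=5, FN=1+0=1 → 26/32 = 0.8125
  neutral: TP=11, FP=1+7=8, FN=2+3=5 → 22/35 = 0.6286
  positive: TP=14, FP=0+3=3, FN=3+7=10 → 28/41 = 0.6829
Highest is class 'negative' with F1 score = 0.813.

0.813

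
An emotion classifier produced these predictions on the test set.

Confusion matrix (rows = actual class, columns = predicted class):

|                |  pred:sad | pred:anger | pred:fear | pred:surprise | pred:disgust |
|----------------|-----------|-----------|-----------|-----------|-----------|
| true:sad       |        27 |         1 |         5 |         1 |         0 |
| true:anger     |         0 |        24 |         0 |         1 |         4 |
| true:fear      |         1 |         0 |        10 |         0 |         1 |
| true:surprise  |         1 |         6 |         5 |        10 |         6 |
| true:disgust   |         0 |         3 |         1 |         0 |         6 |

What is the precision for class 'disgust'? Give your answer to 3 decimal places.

0.353

One-vs-rest for 'disgust': TP = diagonal; FP = other classes predicted 'disgust'; FN = 'disgust' predicted as other.
precision = TP/(TP+FP).
disgust: TP=6, FP=0+4+1+6=11 → 6/17 = 0.3529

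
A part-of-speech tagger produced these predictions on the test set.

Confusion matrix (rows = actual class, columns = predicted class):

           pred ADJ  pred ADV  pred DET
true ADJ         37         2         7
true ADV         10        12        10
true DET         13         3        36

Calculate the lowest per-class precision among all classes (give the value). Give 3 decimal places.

Per-class precision (TP/(TP+FP)):
  ADJ: TP=37, FP=10+13=23 → 37/60 = 0.6167
  ADV: TP=12, FP=2+3=5 → 12/17 = 0.7059
  DET: TP=36, FP=7+10=17 → 36/53 = 0.6792
Lowest is class 'ADJ' with precision = 0.617.

0.617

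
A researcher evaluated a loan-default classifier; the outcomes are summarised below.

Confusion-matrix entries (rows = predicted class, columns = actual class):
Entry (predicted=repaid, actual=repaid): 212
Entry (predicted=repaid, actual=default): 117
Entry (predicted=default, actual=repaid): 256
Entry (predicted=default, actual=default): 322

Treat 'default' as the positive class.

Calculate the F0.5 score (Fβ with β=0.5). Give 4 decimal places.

Fβ = (1+β²)·TP / ((1+β²)·TP + β²·FN + FP), with β²=1/4
= 1.25·322 / (1.25·322 + 0.25·117 + 256) = 0.5852

0.5852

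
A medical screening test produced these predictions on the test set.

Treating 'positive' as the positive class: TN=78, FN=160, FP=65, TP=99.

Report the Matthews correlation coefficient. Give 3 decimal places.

MCC = (TP·TN − FP·FN) / √((TP+FP)(TP+FN)(TN+FP)(TN+FN))
Numerator = 99·78 − 65·160 = -2678
Denominator = √(164·259·143·238) = √1445628184 = 38021.4174
MCC = -2678 / 38021.4174 = -0.070

-0.070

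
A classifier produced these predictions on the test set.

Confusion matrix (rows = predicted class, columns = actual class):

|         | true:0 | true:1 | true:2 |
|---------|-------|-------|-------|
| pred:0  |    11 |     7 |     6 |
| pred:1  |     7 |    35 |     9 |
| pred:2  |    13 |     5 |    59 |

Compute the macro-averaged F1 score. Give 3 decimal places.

0.632

Per-class F1 score (2·TP/(2·TP+FP+FN)):
  0: TP=11, FP=7+6=13, FN=7+13=20 → 22/55 = 0.4000
  1: TP=35, FP=7+9=16, FN=7+5=12 → 70/98 = 0.7143
  2: TP=59, FP=13+5=18, FN=6+9=15 → 118/151 = 0.7815
Macro-F1 score = mean = (0.4000 + 0.7143 + 0.7815) / 3 = 0.632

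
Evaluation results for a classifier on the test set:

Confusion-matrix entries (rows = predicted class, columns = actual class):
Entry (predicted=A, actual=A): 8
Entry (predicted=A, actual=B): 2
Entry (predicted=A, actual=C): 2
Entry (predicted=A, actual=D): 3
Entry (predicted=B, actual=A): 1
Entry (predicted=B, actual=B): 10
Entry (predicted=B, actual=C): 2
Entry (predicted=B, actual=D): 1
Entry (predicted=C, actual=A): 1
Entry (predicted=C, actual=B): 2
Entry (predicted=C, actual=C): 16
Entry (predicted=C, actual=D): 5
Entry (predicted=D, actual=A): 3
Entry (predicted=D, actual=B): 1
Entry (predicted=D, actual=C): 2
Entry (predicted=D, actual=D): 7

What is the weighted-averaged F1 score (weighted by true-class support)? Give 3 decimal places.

Per-class F1 score (2·TP/(2·TP+FP+FN)):
  A: TP=8, FP=2+2+3=7, FN=1+1+3=5 → 16/28 = 0.5714
  B: TP=10, FP=1+2+1=4, FN=2+2+1=5 → 20/29 = 0.6897
  C: TP=16, FP=1+2+5=8, FN=2+2+2=6 → 32/46 = 0.6957
  D: TP=7, FP=3+1+2=6, FN=3+1+5=9 → 14/29 = 0.4828
Weighted-F1 score = Σ (supportᵢ/N)·F1 scoreᵢ with N=66: (13/66)·0.5714 + (15/66)·0.6897 + (22/66)·0.6957 + (16/66)·0.4828 = 0.618

0.618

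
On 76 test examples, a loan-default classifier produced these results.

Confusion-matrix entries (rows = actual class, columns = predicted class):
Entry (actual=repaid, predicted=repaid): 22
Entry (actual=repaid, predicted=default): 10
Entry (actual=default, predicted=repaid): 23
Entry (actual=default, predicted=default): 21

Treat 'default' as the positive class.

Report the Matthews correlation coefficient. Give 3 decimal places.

0.166

MCC = (TP·TN − FP·FN) / √((TP+FP)(TP+FN)(TN+FP)(TN+FN))
Numerator = 21·22 − 10·23 = 232
Denominator = √(31·44·32·45) = √1964160 = 1401.4849
MCC = 232 / 1401.4849 = 0.166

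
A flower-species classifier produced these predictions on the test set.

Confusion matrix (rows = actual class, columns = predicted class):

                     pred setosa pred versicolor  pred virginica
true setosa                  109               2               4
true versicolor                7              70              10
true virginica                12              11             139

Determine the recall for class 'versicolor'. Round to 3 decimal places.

Take TP from the diagonal, FP from the rest of the 'versicolor' prediction marginal, FN from the rest of the 'versicolor' actual marginal.
recall = TP/(TP+FN).
versicolor: TP=70, FN=7+10=17 → 70/87 = 0.8046

0.805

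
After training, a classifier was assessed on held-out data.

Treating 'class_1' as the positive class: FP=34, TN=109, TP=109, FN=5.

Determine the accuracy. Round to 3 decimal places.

Accuracy = (TP+TN)/N = (109+109)/257 = 0.848

0.848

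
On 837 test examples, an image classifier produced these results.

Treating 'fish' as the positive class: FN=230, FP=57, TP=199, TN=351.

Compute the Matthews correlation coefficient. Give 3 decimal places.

0.352

MCC = (TP·TN − FP·FN) / √((TP+FP)(TP+FN)(TN+FP)(TN+FN))
Numerator = 199·351 − 57·230 = 56739
Denominator = √(256·429·408·581) = √26033559552 = 161349.1852
MCC = 56739 / 161349.1852 = 0.352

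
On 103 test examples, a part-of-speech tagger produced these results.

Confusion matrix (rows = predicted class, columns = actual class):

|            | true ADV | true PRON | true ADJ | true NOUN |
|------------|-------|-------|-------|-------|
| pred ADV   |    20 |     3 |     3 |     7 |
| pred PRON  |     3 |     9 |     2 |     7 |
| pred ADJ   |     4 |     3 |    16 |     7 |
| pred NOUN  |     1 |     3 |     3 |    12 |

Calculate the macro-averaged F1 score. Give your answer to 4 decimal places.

Per-class F1 score (2·TP/(2·TP+FP+FN)):
  ADV: TP=20, FP=3+3+7=13, FN=3+4+1=8 → 40/61 = 0.65574
  PRON: TP=9, FP=3+2+7=12, FN=3+3+3=9 → 18/39 = 0.46154
  ADJ: TP=16, FP=4+3+7=14, FN=3+2+3=8 → 32/54 = 0.59259
  NOUN: TP=12, FP=1+3+3=7, FN=7+7+7=21 → 24/52 = 0.46154
Macro-F1 score = mean = (0.65574 + 0.46154 + 0.59259 + 0.46154) / 4 = 0.5429

0.5429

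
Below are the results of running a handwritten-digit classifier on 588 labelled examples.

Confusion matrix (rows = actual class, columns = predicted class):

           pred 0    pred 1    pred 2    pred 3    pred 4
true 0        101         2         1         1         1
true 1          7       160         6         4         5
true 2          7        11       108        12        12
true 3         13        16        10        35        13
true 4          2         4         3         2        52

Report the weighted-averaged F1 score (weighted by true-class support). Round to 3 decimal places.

0.766

Per-class F1 score (2·TP/(2·TP+FP+FN)):
  0: TP=101, FP=7+7+13+2=29, FN=2+1+1+1=5 → 202/236 = 0.8559
  1: TP=160, FP=2+11+16+4=33, FN=7+6+4+5=22 → 320/375 = 0.8533
  2: TP=108, FP=1+6+10+3=20, FN=7+11+12+12=42 → 216/278 = 0.7770
  3: TP=35, FP=1+4+12+2=19, FN=13+16+10+13=52 → 70/141 = 0.4965
  4: TP=52, FP=1+5+12+13=31, FN=2+4+3+2=11 → 104/146 = 0.7123
Weighted-F1 score = Σ (supportᵢ/N)·F1 scoreᵢ with N=588: (106/588)·0.8559 + (182/588)·0.8533 + (150/588)·0.7770 + (87/588)·0.4965 + (63/588)·0.7123 = 0.766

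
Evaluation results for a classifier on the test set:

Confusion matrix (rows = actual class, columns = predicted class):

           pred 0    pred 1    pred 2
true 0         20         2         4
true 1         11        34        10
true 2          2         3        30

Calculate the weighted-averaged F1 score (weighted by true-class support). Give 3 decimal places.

0.724

Per-class F1 score (2·TP/(2·TP+FP+FN)):
  0: TP=20, FP=11+2=13, FN=2+4=6 → 40/59 = 0.6780
  1: TP=34, FP=2+3=5, FN=11+10=21 → 68/94 = 0.7234
  2: TP=30, FP=4+10=14, FN=2+3=5 → 60/79 = 0.7595
Weighted-F1 score = Σ (supportᵢ/N)·F1 scoreᵢ with N=116: (26/116)·0.6780 + (55/116)·0.7234 + (35/116)·0.7595 = 0.724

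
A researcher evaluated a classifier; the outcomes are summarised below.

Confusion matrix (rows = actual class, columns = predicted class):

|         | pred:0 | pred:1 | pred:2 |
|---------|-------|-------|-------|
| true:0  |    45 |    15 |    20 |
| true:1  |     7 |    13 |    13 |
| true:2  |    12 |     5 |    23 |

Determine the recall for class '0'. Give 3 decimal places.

0.563

Take TP from the diagonal, FP from the rest of the '0' prediction marginal, FN from the rest of the '0' actual marginal.
recall = TP/(TP+FN).
0: TP=45, FN=15+20=35 → 45/80 = 0.5625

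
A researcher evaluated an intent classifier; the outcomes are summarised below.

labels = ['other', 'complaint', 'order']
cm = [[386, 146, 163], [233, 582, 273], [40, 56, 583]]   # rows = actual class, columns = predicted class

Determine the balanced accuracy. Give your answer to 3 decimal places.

Balanced accuracy = mean of per-class recall.
  other: recall = 386/695 = 0.5554
  complaint: recall = 582/1088 = 0.5349
  order: recall = 583/679 = 0.8586
Mean = (0.5554 + 0.5349 + 0.8586) / 3 = 0.650

0.650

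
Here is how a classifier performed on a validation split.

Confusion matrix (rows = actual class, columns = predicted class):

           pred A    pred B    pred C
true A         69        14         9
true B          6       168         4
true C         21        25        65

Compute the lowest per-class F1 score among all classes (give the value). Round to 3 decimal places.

Per-class F1 score (2·TP/(2·TP+FP+FN)):
  A: TP=69, FP=6+21=27, FN=14+9=23 → 138/188 = 0.7340
  B: TP=168, FP=14+25=39, FN=6+4=10 → 336/385 = 0.8727
  C: TP=65, FP=9+4=13, FN=21+25=46 → 130/189 = 0.6878
Lowest is class 'C' with F1 score = 0.688.

0.688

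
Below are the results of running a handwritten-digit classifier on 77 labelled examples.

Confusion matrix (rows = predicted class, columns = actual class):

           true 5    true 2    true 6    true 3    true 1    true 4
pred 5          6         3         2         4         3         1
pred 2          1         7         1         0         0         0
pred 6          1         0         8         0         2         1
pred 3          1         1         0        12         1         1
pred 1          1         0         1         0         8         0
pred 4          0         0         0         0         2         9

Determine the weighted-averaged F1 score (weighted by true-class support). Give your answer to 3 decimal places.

0.663

Per-class F1 score (2·TP/(2·TP+FP+FN)):
  5: TP=6, FP=3+2+4+3+1=13, FN=1+1+1+1+0=4 → 12/29 = 0.4138
  2: TP=7, FP=1+1+0+0+0=2, FN=3+0+1+0+0=4 → 14/20 = 0.7000
  6: TP=8, FP=1+0+0+2+1=4, FN=2+1+0+1+0=4 → 16/24 = 0.6667
  3: TP=12, FP=1+1+0+1+1=4, FN=4+0+0+0+0=4 → 24/32 = 0.7500
  1: TP=8, FP=1+0+1+0+0=2, FN=3+0+2+1+2=8 → 16/26 = 0.6154
  4: TP=9, FP=0+0+0+0+2=2, FN=1+0+1+1+0=3 → 18/23 = 0.7826
Weighted-F1 score = Σ (supportᵢ/N)·F1 scoreᵢ with N=77: (10/77)·0.4138 + (11/77)·0.7000 + (12/77)·0.6667 + (16/77)·0.7500 + (16/77)·0.6154 + (12/77)·0.7826 = 0.663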